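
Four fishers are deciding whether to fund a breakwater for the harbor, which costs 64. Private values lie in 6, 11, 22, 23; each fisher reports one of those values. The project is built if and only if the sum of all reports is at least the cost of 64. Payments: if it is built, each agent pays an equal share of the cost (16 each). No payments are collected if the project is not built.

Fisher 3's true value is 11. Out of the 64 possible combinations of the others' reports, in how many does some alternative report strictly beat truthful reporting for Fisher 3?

Others report (11, 22, 22): truth gives -5; report 6 gives 0 > -5. Violating.
Others report (11, 22, 23): truth gives -5; report 6 gives 0 > -5. Violating.
Others report (11, 23, 22): truth gives -5; report 6 gives 0 > -5. Violating.
Others report (11, 23, 23): truth gives -5; report 6 gives 0 > -5. Violating.
Others report (6, 6, 6): truth gives 0; no alternative beats it.
Others report (6, 6, 11): truth gives 0; no alternative beats it.
(Checking all 64 profiles: 12 have a profitable deviation, 52 do not.)

12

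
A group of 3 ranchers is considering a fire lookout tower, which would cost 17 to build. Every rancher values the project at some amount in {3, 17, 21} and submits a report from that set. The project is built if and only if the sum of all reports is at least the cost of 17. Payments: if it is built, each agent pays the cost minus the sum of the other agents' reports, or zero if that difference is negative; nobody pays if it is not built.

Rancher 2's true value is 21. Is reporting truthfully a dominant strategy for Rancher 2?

Check each profile of the others' reports and compare truth against every alternative report.
Others report (3, 17): truth gives 21, best alternative gives 21.
Others report (3, 21): truth gives 21, best alternative gives 21.
Others report (17, 3): truth gives 21, best alternative gives 21.
Others report (17, 17): truth gives 21, best alternative gives 21.
Others report (17, 21): truth gives 21, best alternative gives 21.
Others report (21, 3): truth gives 21, best alternative gives 21.
(Remaining 3 profiles checked similarly; truth is weakly best in each.)
In every case the truthful report is at least as good as any alternative, so it is a dominant strategy.

Yes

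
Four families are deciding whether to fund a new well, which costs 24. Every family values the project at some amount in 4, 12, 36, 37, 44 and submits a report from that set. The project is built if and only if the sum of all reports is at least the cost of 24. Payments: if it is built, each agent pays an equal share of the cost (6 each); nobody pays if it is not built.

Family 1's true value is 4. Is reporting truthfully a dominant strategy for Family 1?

Check each profile of the others' reports and compare truth against every alternative report.
Others report (4, 4, 4): truth gives 0, best alternative gives -2.
Others report (4, 4, 12): truth gives -2, best alternative gives -2.
Others report (4, 4, 36): truth gives -2, best alternative gives -2.
Others report (4, 4, 37): truth gives -2, best alternative gives -2.
Others report (4, 4, 44): truth gives -2, best alternative gives -2.
Others report (4, 12, 4): truth gives -2, best alternative gives -2.
(Remaining 119 profiles checked similarly; truth is weakly best in each.)
In every case the truthful report is at least as good as any alternative, so it is a dominant strategy.

Yes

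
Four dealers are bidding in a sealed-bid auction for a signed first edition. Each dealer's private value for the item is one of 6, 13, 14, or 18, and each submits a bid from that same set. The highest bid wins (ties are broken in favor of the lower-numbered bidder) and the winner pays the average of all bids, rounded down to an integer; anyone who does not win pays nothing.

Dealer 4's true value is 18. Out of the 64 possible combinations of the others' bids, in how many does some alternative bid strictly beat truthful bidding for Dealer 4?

8

Others bid (6, 6, 6): truth gives 9; bid 13 gives 11 > 9. Violating.
Others bid (6, 6, 13): truth gives 8; bid 14 gives 9 > 8. Violating.
Others bid (6, 13, 6): truth gives 8; bid 14 gives 9 > 8. Violating.
Others bid (6, 13, 13): truth gives 6; bid 14 gives 7 > 6. Violating.
Others bid (6, 6, 14): truth gives 7; no alternative beats it.
Others bid (6, 6, 18): truth gives 0; no alternative beats it.
(Checking all 64 profiles: 8 have a profitable deviation, 56 do not.)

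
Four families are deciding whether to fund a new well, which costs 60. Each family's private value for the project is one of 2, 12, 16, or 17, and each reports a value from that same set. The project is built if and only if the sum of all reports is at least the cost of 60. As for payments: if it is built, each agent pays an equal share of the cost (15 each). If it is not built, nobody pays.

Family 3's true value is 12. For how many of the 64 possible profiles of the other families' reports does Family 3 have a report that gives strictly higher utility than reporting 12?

Others report (16, 16, 16): truth gives -3; report 2 gives 0 > -3. Violating.
Others report (16, 16, 17): truth gives -3; report 2 gives 0 > -3. Violating.
Others report (16, 17, 16): truth gives -3; report 2 gives 0 > -3. Violating.
Others report (16, 17, 17): truth gives -3; report 2 gives 0 > -3. Violating.
Others report (2, 2, 2): truth gives 0; no alternative beats it.
Others report (2, 2, 12): truth gives 0; no alternative beats it.
(Checking all 64 profiles: 8 have a profitable deviation, 56 do not.)

8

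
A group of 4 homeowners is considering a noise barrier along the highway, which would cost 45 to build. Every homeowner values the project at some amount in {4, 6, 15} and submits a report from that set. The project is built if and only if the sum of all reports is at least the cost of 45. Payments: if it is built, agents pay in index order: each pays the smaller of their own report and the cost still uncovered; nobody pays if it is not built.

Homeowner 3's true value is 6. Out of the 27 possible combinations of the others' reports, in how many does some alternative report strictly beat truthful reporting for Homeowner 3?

1

Others report (15, 15, 15): truth gives 0; report 4 gives 2 > 0. Violating.
Others report (4, 4, 4): truth gives 0; no alternative beats it.
Others report (4, 4, 6): truth gives 0; no alternative beats it.
(Checking all 27 profiles: 1 has a profitable deviation, 26 do not.)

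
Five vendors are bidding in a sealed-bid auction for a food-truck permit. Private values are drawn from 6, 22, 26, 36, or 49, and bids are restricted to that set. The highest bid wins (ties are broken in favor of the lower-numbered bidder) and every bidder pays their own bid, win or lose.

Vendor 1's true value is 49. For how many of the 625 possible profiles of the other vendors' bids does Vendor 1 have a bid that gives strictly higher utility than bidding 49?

Others bid (6, 6, 6, 6): truth gives 0; bid 6 gives 43 > 0. Violating.
Others bid (6, 6, 6, 22): truth gives 0; bid 22 gives 27 > 0. Violating.
Others bid (6, 6, 6, 26): truth gives 0; bid 26 gives 23 > 0. Violating.
Others bid (6, 6, 6, 36): truth gives 0; bid 36 gives 13 > 0. Violating.
Others bid (6, 6, 6, 49): truth gives 0; no alternative beats it.
Others bid (6, 6, 22, 49): truth gives 0; no alternative beats it.
(Checking all 625 profiles: 256 have a profitable deviation, 369 do not.)

256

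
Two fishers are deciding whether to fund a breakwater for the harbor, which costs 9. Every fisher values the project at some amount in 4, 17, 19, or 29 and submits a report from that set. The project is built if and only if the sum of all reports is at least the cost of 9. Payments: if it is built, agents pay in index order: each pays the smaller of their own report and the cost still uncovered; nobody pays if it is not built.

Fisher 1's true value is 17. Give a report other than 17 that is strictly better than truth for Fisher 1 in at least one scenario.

4

Suppose Fisher 2 reports 17.
Report 17: project built, pays 9, utility 17 - 9 = 8.
Report 4: project built, pays 4, utility 17 - 4 = 13.
So reporting 4 beats truth here (13 > 8).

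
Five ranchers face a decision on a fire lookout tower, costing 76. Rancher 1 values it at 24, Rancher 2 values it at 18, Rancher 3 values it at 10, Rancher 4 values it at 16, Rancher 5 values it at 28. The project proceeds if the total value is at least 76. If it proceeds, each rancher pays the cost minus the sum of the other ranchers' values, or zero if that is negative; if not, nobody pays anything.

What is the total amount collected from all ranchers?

12

Total value 96 ≥ cost 76, so it is built.
Rancher 1: others sum to 72; max(0, 76 - 72) = 4.
Rancher 2: others sum to 78; max(0, 76 - 78) = 0.
Rancher 3: others sum to 86; max(0, 76 - 86) = 0.
Rancher 4: others sum to 80; max(0, 76 - 80) = 0.
Rancher 5: others sum to 68; max(0, 76 - 68) = 8.
Total collected = 4 + 0 + 0 + 0 + 8 = 12.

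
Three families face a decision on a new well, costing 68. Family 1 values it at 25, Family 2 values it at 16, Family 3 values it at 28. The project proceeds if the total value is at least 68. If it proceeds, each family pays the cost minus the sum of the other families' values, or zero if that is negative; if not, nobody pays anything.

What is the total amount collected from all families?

66

Total value 69 ≥ cost 68, so it is built.
Family 1: others sum to 44; max(0, 68 - 44) = 24.
Family 2: others sum to 53; max(0, 68 - 53) = 15.
Family 3: others sum to 41; max(0, 68 - 41) = 27.
Total collected = 24 + 15 + 27 = 66.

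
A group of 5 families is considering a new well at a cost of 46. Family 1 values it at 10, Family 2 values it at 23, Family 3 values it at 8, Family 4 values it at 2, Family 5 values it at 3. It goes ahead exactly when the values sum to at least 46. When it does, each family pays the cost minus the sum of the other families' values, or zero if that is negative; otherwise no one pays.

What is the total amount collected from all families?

Total value 46 ≥ cost 46, so it is built.
Family 1: others sum to 36; max(0, 46 - 36) = 10.
Family 2: others sum to 23; max(0, 46 - 23) = 23.
Family 3: others sum to 38; max(0, 46 - 38) = 8.
Family 4: others sum to 44; max(0, 46 - 44) = 2.
Family 5: others sum to 43; max(0, 46 - 43) = 3.
Total collected = 10 + 23 + 8 + 2 + 3 = 46.

46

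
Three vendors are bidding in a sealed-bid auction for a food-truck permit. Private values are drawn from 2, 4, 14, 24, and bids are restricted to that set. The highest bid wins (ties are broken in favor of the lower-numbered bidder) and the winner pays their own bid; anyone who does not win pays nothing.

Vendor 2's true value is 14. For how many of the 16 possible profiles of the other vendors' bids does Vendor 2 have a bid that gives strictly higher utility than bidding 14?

2

Others bid (2, 2): truth gives 0; bid 4 gives 10 > 0. Violating.
Others bid (2, 4): truth gives 0; bid 4 gives 10 > 0. Violating.
Others bid (2, 14): truth gives 0; no alternative beats it.
Others bid (2, 24): truth gives 0; no alternative beats it.
(Checking all 16 profiles: 2 have a profitable deviation, 14 do not.)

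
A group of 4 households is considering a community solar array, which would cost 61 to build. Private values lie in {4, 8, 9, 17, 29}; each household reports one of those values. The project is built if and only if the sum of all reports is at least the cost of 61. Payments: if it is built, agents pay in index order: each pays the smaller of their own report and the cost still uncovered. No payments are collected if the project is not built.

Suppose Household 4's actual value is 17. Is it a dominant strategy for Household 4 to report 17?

Check each profile of the others' reports and compare truth against every alternative report.
Others report (4, 29, 29): truth gives 17, best alternative gives 17.
Others report (8, 29, 29): truth gives 17, best alternative gives 17.
Others report (9, 29, 29): truth gives 17, best alternative gives 17.
Others report (17, 17, 29): truth gives 17, best alternative gives 17.
Others report (17, 29, 17): truth gives 17, best alternative gives 17.
Others report (17, 29, 29): truth gives 17, best alternative gives 17.
(Remaining 119 profiles checked similarly; truth is weakly best in each.)
In every case the truthful report is at least as good as any alternative, so it is a dominant strategy.

Yes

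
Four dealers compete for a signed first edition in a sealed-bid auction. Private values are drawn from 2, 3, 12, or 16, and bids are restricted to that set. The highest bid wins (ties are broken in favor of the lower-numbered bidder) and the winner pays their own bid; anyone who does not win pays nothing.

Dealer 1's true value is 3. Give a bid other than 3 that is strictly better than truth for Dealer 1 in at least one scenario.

2

Suppose Dealer 2 bids 2, Dealer 3 bids 2 and Dealer 4 bids 2.
Bid 3: wins, pays 3, utility 3 - 3 = 0.
Bid 2: wins, pays 2, utility 3 - 2 = 1.
So bidding 2 beats truth here (1 > 0).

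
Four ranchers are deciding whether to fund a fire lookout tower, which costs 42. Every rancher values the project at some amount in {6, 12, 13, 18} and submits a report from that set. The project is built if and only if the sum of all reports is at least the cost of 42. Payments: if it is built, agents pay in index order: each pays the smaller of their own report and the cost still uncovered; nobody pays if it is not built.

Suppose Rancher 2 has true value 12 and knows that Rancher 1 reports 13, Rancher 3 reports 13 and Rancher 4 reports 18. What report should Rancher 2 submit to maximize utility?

6

Report 6: project built, pays 6, utility 12 - 6 = 6.
Report 12: project built, pays 12, utility 12 - 12 = 0.
Report 13: project built, pays 13, utility 12 - 13 = -1.
Report 18: project built, pays 18, utility 12 - 18 = -6.
The best choice is 6 with utility 6.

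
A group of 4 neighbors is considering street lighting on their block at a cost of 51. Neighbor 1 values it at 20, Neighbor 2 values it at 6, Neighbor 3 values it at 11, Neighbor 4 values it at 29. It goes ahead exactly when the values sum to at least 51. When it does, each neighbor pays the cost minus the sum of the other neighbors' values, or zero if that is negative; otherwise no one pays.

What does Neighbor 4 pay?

Total value 66 ≥ cost 51, so the project is built.
The other neighbors' values sum to 37.
Cost minus that sum is 51 - 37 = 14.

14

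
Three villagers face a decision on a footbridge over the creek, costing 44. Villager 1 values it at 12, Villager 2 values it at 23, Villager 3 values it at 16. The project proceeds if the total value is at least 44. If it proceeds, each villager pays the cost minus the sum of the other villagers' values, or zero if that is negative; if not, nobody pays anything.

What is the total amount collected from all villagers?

30

Total value 51 ≥ cost 44, so it is built.
Villager 1: others sum to 39; max(0, 44 - 39) = 5.
Villager 2: others sum to 28; max(0, 44 - 28) = 16.
Villager 3: others sum to 35; max(0, 44 - 35) = 9.
Total collected = 5 + 16 + 9 = 30.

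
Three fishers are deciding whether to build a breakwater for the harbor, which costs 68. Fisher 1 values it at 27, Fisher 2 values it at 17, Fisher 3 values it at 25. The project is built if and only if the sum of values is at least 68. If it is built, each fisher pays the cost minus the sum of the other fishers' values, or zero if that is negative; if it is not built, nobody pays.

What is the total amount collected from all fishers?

66

Total value 69 ≥ cost 68, so it is built.
Fisher 1: others sum to 42; max(0, 68 - 42) = 26.
Fisher 2: others sum to 52; max(0, 68 - 52) = 16.
Fisher 3: others sum to 44; max(0, 68 - 44) = 24.
Total collected = 26 + 16 + 24 = 66.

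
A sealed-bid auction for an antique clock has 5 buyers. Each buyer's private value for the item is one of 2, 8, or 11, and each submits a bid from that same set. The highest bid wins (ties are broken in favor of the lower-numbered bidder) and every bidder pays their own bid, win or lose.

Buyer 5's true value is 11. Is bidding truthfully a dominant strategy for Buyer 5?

No

Consider the case where Buyer 1 bids 2, Buyer 2 bids 2, Buyer 3 bids 2 and Buyer 4 bids 2.
Truthful bid 11: wins, pays 11, utility 11 - 11 = 0.
Bid 8 instead: wins, pays 8, utility 11 - 8 = 3.
Since 3 > 0, bidding 8 is strictly better here, so truthful bidding is not dominant.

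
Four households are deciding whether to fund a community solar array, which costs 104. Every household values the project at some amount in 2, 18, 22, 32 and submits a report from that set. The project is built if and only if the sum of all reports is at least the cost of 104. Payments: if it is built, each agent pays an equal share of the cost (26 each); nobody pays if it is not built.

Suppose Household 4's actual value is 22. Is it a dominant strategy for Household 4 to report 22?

Consider the case where Household 1 reports 18, Household 2 reports 32 and Household 3 reports 32.
Truthful report 22: project built, pays 26, utility 22 - 26 = -4.
Report 2 instead: project not built, utility 0.
Since 0 > -4, reporting 2 is strictly better here, so truthful reporting is not dominant.

No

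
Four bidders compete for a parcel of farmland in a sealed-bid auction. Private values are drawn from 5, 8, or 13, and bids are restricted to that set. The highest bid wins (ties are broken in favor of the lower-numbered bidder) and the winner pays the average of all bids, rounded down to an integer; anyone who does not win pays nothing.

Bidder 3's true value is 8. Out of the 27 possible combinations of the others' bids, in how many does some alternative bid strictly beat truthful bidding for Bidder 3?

Others bid (5, 8, 5): truth gives 0; bid 13 gives 1 > 0. Violating.
Others bid (8, 5, 5): truth gives 0; bid 13 gives 1 > 0. Violating.
Others bid (5, 5, 5): truth gives 3; no alternative beats it.
Others bid (5, 5, 8): truth gives 2; no alternative beats it.
(Checking all 27 profiles: 2 have a profitable deviation, 25 do not.)

2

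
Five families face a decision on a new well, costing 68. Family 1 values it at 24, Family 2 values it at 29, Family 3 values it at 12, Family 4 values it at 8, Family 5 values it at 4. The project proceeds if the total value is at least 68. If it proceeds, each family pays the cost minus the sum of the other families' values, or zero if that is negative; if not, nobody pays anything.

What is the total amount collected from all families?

38

Total value 77 ≥ cost 68, so it is built.
Family 1: others sum to 53; max(0, 68 - 53) = 15.
Family 2: others sum to 48; max(0, 68 - 48) = 20.
Family 3: others sum to 65; max(0, 68 - 65) = 3.
Family 4: others sum to 69; max(0, 68 - 69) = 0.
Family 5: others sum to 73; max(0, 68 - 73) = 0.
Total collected = 15 + 20 + 3 + 0 + 0 = 38.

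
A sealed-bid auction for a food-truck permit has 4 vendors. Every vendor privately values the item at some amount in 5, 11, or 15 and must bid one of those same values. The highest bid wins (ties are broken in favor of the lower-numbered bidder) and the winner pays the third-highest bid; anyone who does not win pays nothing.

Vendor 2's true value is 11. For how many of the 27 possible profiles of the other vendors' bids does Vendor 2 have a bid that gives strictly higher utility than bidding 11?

Others bid (5, 5, 15): truth gives 0; bid 15 gives 6 > 0. Violating.
Others bid (5, 15, 5): truth gives 0; bid 15 gives 6 > 0. Violating.
Others bid (11, 5, 5): truth gives 0; bid 15 gives 6 > 0. Violating.
Others bid (5, 5, 5): truth gives 6; no alternative beats it.
Others bid (5, 5, 11): truth gives 6; no alternative beats it.
(Checking all 27 profiles: 3 have a profitable deviation, 24 do not.)

3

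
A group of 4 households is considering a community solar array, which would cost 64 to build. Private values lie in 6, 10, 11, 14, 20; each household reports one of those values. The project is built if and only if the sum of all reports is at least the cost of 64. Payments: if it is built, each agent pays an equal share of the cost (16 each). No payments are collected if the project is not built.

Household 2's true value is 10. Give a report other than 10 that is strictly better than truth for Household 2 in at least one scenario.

Suppose Household 1 reports 14, Household 3 reports 20 and Household 4 reports 20.
Report 10: project built, pays 16, utility 10 - 16 = -6.
Report 6: project not built, utility 0.
So reporting 6 beats truth here (0 > -6).

6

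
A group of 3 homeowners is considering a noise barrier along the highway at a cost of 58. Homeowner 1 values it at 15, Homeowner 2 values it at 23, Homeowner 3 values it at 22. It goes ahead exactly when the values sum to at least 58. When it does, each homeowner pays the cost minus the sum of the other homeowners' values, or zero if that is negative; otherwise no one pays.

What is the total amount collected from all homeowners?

54

Total value 60 ≥ cost 58, so it is built.
Homeowner 1: others sum to 45; max(0, 58 - 45) = 13.
Homeowner 2: others sum to 37; max(0, 58 - 37) = 21.
Homeowner 3: others sum to 38; max(0, 58 - 38) = 20.
Total collected = 13 + 21 + 20 = 54.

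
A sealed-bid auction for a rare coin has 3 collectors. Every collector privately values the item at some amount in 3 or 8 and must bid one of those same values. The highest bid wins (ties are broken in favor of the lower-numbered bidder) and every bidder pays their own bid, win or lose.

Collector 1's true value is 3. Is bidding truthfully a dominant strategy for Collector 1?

Yes

Check each profile of the others' bids and compare truth against every alternative bid.
Others bid (3, 3): truth gives 0, best alternative gives -5.
Others bid (3, 8): truth gives -3, best alternative gives -5.
Others bid (8, 3): truth gives -3, best alternative gives -5.
Others bid (8, 8): truth gives -3, best alternative gives -5.
In every case the truthful bid is at least as good as any alternative, so it is a dominant strategy.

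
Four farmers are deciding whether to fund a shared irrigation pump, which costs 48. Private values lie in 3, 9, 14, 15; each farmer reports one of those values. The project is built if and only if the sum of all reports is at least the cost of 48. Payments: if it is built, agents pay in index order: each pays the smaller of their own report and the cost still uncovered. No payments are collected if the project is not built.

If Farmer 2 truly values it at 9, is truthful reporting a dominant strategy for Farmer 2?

No

Consider the case where Farmer 1 reports 15, Farmer 3 reports 15 and Farmer 4 reports 15.
Truthful report 9: project built, pays 9, utility 9 - 9 = 0.
Report 3 instead: project built, pays 3, utility 9 - 3 = 6.
Since 6 > 0, reporting 3 is strictly better here, so truthful reporting is not dominant.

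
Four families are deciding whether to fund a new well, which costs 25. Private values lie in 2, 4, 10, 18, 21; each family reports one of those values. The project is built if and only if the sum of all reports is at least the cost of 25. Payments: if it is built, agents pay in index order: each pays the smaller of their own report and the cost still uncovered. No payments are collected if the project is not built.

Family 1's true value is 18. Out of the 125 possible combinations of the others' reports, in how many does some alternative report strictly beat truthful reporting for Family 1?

114

Others report (2, 2, 18): truth gives 0; report 4 gives 14 > 0. Violating.
Others report (2, 2, 21): truth gives 0; report 2 gives 16 > 0. Violating.
Others report (2, 4, 10): truth gives 0; report 10 gives 8 > 0. Violating.
Others report (2, 4, 18): truth gives 0; report 2 gives 16 > 0. Violating.
Others report (2, 2, 2): truth gives 0; no alternative beats it.
Others report (2, 2, 4): truth gives 0; no alternative beats it.
(Checking all 125 profiles: 114 have a profitable deviation, 11 do not.)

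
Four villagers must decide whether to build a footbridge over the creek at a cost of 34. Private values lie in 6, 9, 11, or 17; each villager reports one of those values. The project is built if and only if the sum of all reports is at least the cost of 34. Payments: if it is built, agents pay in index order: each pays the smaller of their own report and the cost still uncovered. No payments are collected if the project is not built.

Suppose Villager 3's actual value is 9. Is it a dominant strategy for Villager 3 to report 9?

No

Consider the case where Villager 1 reports 6, Villager 2 reports 6 and Villager 4 reports 17.
Truthful report 9: project built, pays 9, utility 9 - 9 = 0.
Report 6 instead: project built, pays 6, utility 9 - 6 = 3.
Since 3 > 0, reporting 6 is strictly better here, so truthful reporting is not dominant.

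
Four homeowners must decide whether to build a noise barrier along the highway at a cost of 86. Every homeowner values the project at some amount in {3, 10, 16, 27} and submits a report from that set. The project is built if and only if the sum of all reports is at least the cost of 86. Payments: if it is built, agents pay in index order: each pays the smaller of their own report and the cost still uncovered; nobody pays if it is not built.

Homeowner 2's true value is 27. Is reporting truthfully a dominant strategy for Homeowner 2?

No

Consider the case where Homeowner 1 reports 16, Homeowner 3 reports 27 and Homeowner 4 reports 27.
Truthful report 27: project built, pays 27, utility 27 - 27 = 0.
Report 16 instead: project built, pays 16, utility 27 - 16 = 11.
Since 11 > 0, reporting 16 is strictly better here, so truthful reporting is not dominant.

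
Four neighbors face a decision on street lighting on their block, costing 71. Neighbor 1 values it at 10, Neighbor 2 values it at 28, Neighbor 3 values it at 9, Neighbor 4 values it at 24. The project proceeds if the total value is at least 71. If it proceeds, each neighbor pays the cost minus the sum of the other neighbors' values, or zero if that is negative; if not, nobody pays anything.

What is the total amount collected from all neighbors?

Total value 71 ≥ cost 71, so it is built.
Neighbor 1: others sum to 61; max(0, 71 - 61) = 10.
Neighbor 2: others sum to 43; max(0, 71 - 43) = 28.
Neighbor 3: others sum to 62; max(0, 71 - 62) = 9.
Neighbor 4: others sum to 47; max(0, 71 - 47) = 24.
Total collected = 10 + 28 + 9 + 24 = 71.

71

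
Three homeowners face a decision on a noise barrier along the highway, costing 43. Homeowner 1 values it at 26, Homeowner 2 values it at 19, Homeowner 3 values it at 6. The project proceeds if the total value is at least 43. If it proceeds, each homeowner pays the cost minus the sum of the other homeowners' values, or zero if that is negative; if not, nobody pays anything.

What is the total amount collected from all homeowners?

29

Total value 51 ≥ cost 43, so it is built.
Homeowner 1: others sum to 25; max(0, 43 - 25) = 18.
Homeowner 2: others sum to 32; max(0, 43 - 32) = 11.
Homeowner 3: others sum to 45; max(0, 43 - 45) = 0.
Total collected = 18 + 11 + 0 = 29.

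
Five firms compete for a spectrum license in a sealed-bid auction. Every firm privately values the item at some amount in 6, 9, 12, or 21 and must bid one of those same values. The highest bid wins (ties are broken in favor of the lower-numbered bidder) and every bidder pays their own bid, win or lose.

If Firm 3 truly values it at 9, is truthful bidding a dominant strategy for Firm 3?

Consider the case where Firm 1 bids 6, Firm 2 bids 6, Firm 4 bids 6 and Firm 5 bids 12.
Truthful bid 9: loses but pays 9, utility -9.
Bid 6 instead: loses but pays 6, utility -6.
Since -6 > -9, bidding 6 is strictly better here, so truthful bidding is not dominant.

No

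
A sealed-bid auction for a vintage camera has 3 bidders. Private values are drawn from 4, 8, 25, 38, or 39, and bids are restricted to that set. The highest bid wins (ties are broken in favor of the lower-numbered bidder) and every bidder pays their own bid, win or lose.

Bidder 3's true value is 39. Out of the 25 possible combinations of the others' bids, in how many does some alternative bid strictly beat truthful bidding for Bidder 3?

18

Others bid (4, 4): truth gives 0; bid 8 gives 31 > 0. Violating.
Others bid (4, 8): truth gives 0; bid 25 gives 14 > 0. Violating.
Others bid (4, 25): truth gives 0; bid 38 gives 1 > 0. Violating.
Others bid (4, 39): truth gives -39; bid 4 gives -4 > -39. Violating.
Others bid (4, 38): truth gives 0; no alternative beats it.
Others bid (8, 38): truth gives 0; no alternative beats it.
(Checking all 25 profiles: 18 have a profitable deviation, 7 do not.)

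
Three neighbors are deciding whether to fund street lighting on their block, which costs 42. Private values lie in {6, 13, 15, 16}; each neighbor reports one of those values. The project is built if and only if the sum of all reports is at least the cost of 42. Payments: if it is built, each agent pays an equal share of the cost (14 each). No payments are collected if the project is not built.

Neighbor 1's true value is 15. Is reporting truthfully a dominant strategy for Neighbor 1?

Consider the case where Neighbor 2 reports 13 and Neighbor 3 reports 13.
Truthful report 15: project not built, utility 0.
Report 16 instead: project built, pays 14, utility 15 - 14 = 1.
Since 1 > 0, reporting 16 is strictly better here, so truthful reporting is not dominant.

No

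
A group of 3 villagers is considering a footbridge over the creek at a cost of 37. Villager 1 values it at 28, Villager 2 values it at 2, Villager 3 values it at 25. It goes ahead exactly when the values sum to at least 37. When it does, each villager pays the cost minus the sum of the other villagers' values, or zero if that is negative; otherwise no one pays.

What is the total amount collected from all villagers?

17

Total value 55 ≥ cost 37, so it is built.
Villager 1: others sum to 27; max(0, 37 - 27) = 10.
Villager 2: others sum to 53; max(0, 37 - 53) = 0.
Villager 3: others sum to 30; max(0, 37 - 30) = 7.
Total collected = 10 + 0 + 7 = 17.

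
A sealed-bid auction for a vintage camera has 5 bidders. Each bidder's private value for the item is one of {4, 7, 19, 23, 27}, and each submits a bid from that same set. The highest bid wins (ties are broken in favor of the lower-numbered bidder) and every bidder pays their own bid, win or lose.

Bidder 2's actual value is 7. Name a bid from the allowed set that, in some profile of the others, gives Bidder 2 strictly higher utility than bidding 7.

4

Suppose Bidder 1 bids 4, Bidder 3 bids 4, Bidder 4 bids 4 and Bidder 5 bids 19.
Bid 7: loses but pays 7, utility -7.
Bid 4: loses but pays 4, utility -4.
So bidding 4 beats truth here (-4 > -7).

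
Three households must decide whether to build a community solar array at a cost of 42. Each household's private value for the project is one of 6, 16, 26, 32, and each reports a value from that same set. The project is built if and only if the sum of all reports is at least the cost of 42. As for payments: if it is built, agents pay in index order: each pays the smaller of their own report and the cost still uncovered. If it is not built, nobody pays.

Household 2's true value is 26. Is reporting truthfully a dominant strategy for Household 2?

Consider the case where Household 1 reports 6 and Household 3 reports 26.
Truthful report 26: project built, pays 26, utility 26 - 26 = 0.
Report 16 instead: project built, pays 16, utility 26 - 16 = 10.
Since 10 > 0, reporting 16 is strictly better here, so truthful reporting is not dominant.

No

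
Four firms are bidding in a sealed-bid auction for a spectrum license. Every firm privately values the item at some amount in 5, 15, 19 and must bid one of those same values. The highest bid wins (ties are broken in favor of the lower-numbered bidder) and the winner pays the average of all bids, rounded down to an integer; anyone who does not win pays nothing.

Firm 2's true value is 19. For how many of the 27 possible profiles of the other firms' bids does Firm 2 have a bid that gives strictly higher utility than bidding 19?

Others bid (5, 5, 5): truth gives 11; bid 15 gives 12 > 11. Violating.
Others bid (5, 5, 15): truth gives 8; bid 15 gives 9 > 8. Violating.
Others bid (5, 15, 5): truth gives 8; bid 15 gives 9 > 8. Violating.
Others bid (5, 15, 15): truth gives 6; bid 15 gives 7 > 6. Violating.
Others bid (5, 5, 19): truth gives 7; no alternative beats it.
Others bid (5, 15, 19): truth gives 5; no alternative beats it.
(Checking all 27 profiles: 4 have a profitable deviation, 23 do not.)

4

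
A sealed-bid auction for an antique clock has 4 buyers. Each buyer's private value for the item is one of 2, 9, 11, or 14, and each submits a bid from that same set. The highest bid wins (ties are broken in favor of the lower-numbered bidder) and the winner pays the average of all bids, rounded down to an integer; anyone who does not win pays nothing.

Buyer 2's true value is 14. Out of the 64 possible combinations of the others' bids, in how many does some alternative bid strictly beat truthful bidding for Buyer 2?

15

Others bid (2, 2, 2): truth gives 9; bid 9 gives 11 > 9. Violating.
Others bid (2, 2, 9): truth gives 8; bid 9 gives 9 > 8. Violating.
Others bid (2, 2, 11): truth gives 7; bid 11 gives 8 > 7. Violating.
Others bid (2, 9, 2): truth gives 8; bid 9 gives 9 > 8. Violating.
Others bid (2, 2, 14): truth gives 6; no alternative beats it.
Others bid (2, 9, 14): truth gives 5; no alternative beats it.
(Checking all 64 profiles: 15 have a profitable deviation, 49 do not.)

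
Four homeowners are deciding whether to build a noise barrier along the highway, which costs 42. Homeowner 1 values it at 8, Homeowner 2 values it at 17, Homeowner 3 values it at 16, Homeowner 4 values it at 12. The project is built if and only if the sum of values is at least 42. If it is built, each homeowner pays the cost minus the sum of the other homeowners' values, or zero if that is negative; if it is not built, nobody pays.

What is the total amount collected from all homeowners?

12

Total value 53 ≥ cost 42, so it is built.
Homeowner 1: others sum to 45; max(0, 42 - 45) = 0.
Homeowner 2: others sum to 36; max(0, 42 - 36) = 6.
Homeowner 3: others sum to 37; max(0, 42 - 37) = 5.
Homeowner 4: others sum to 41; max(0, 42 - 41) = 1.
Total collected = 0 + 6 + 5 + 1 = 12.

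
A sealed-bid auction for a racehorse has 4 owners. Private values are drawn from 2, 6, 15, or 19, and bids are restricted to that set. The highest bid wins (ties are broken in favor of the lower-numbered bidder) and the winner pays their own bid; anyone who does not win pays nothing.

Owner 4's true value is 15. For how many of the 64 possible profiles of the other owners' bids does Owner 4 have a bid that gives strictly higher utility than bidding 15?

Others bid (2, 2, 2): truth gives 0; bid 6 gives 9 > 0. Violating.
Others bid (2, 2, 6): truth gives 0; no alternative beats it.
Others bid (2, 2, 15): truth gives 0; no alternative beats it.
(Checking all 64 profiles: 1 has a profitable deviation, 63 do not.)

1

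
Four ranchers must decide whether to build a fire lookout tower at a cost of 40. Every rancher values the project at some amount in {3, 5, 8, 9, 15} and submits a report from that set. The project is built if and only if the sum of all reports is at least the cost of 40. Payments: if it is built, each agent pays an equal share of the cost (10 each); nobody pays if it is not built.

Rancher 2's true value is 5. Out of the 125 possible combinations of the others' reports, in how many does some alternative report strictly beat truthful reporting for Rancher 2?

3

Others report (5, 15, 15): truth gives -5; report 3 gives 0 > -5. Violating.
Others report (15, 5, 15): truth gives -5; report 3 gives 0 > -5. Violating.
Others report (15, 15, 5): truth gives -5; report 3 gives 0 > -5. Violating.
Others report (3, 3, 3): truth gives 0; no alternative beats it.
Others report (3, 3, 5): truth gives 0; no alternative beats it.
(Checking all 125 profiles: 3 have a profitable deviation, 122 do not.)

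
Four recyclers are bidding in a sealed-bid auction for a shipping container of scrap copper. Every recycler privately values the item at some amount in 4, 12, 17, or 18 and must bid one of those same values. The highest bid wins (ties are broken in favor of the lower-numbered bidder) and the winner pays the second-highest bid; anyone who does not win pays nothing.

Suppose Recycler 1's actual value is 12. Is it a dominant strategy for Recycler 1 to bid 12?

Check each profile of the others' bids and compare truth against every alternative bid.
Others bid (4, 4, 4): truth gives 8, best alternative gives 8.
Others bid (4, 4, 12): truth gives 0, best alternative gives 0.
Others bid (4, 4, 17): truth gives 0, best alternative gives 0.
Others bid (4, 4, 18): truth gives 0, best alternative gives 0.
Others bid (4, 12, 4): truth gives 0, best alternative gives 0.
Others bid (4, 12, 12): truth gives 0, best alternative gives 0.
(Remaining 58 profiles checked similarly; truth is weakly best in each.)
In every case the truthful bid is at least as good as any alternative, so it is a dominant strategy.

Yes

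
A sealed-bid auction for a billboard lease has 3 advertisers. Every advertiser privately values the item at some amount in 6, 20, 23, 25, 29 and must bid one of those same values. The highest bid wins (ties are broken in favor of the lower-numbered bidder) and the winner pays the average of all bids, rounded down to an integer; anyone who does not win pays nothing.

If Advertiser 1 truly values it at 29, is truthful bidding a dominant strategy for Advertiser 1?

No

Consider the case where Advertiser 2 bids 6 and Advertiser 3 bids 6.
Truthful bid 29: wins, pays 13, utility 29 - 13 = 16.
Bid 6 instead: wins, pays 6, utility 29 - 6 = 23.
Since 23 > 16, bidding 6 is strictly better here, so truthful bidding is not dominant.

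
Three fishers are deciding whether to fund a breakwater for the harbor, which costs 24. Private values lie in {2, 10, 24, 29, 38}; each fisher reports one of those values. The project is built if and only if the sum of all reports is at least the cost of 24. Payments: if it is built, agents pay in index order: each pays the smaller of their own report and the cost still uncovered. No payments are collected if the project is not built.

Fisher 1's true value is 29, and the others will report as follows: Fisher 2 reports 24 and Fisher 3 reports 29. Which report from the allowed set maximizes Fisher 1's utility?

2

Report 2: project built, pays 2, utility 29 - 2 = 27.
Report 10: project built, pays 10, utility 29 - 10 = 19.
Report 24: project built, pays 24, utility 29 - 24 = 5.
Report 29: project built, pays 24, utility 29 - 24 = 5.
Report 38: project built, pays 24, utility 29 - 24 = 5.
The best choice is 2 with utility 27.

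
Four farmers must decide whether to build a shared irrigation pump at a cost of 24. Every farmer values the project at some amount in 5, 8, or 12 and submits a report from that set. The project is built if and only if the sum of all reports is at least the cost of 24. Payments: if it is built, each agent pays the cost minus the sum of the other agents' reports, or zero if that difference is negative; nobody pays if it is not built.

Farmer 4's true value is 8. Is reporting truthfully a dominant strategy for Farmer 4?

Yes

Check each profile of the others' reports and compare truth against every alternative report.
Others report (5, 8, 12): truth gives 8, best alternative gives 8.
Others report (5, 12, 8): truth gives 8, best alternative gives 8.
Others report (5, 12, 12): truth gives 8, best alternative gives 8.
Others report (8, 5, 12): truth gives 8, best alternative gives 8.
Others report (8, 8, 8): truth gives 8, best alternative gives 8.
Others report (8, 8, 12): truth gives 8, best alternative gives 8.
(Remaining 21 profiles checked similarly; truth is weakly best in each.)
In every case the truthful report is at least as good as any alternative, so it is a dominant strategy.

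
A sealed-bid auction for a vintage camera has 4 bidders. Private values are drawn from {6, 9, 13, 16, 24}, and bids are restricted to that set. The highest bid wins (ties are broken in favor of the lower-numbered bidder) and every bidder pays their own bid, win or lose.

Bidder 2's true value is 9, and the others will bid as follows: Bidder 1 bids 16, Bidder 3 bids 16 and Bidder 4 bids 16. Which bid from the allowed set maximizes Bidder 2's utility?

Bid 6: loses but pays 6, utility -6.
Bid 9: loses but pays 9, utility -9.
Bid 13: loses but pays 13, utility -13.
Bid 16: loses but pays 16, utility -16.
Bid 24: wins, pays 24, utility 9 - 24 = -15.
The best choice is 6 with utility -6.

6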